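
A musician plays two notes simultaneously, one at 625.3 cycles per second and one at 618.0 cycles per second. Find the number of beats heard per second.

7.3 Hz

f_beat = |f₁ − f₂|.
|625.3 − 618.0| = 7.3 Hz.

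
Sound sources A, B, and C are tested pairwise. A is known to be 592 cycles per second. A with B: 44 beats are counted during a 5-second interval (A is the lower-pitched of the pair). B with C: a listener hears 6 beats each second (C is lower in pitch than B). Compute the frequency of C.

A–B: Beat frequency = 44/5 = 8.8 Hz.
B is above A, so f_B = 592 + 8.8 = 600.8 Hz.
C is below B, so f_C = 600.8 − 6 = 594.8 Hz.

594.8 Hz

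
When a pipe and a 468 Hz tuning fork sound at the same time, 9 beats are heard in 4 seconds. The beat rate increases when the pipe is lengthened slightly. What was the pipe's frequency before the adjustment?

465.75 Hz

Beat frequency = 9/4 = 2.25 Hz.
|f − 468| = 2.25, so the pipe was at either 465.75 Hz or 470.25 Hz.
A longer pipe has a lower fundamental; the adjustment lowers the pipe's frequency.
The beat rate rose, so the adjustment moved the pipe further from 468 Hz — it was already below the reference.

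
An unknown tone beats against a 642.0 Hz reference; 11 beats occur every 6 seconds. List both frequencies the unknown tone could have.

640.1667 Hz or 643.8333 Hz

Beat frequency = 11/6 = 1.8333 Hz.
|f − 642.0| = 1.8333, so f = 642.0 ± 1.8333.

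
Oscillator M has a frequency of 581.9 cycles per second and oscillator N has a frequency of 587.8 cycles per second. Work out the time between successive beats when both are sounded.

0.169 s

f_beat = |581.9 − 587.8| = 5.9 Hz.
Beat period T = 1 / f_beat = 1 / 5.9 s.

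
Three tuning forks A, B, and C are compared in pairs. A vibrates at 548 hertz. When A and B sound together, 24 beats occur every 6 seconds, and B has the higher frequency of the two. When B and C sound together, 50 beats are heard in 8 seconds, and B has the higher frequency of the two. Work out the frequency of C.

545.75 Hz

A–B: Beat frequency = 24/6 = 4 Hz.
B is above A, so f_B = 548 + 4 = 552 Hz.
B–C: Beat frequency = 50/8 = 6.25 Hz.
C is below B, so f_C = 552 − 6.25 = 545.75 Hz.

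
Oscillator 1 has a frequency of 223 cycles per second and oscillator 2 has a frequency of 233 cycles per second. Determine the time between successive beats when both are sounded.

f_beat = |223 − 233| = 10 Hz.
Beat period T = 1 / f_beat = 1 / 10 s.

0.100 s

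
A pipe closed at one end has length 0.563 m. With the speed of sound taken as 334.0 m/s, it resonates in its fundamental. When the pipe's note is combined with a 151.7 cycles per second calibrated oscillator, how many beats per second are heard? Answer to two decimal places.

Closed pipe (odd harmonics): f_n = n·v/(4L) = 1·334.0/(4·0.563) = 148.3126 Hz.
f_beat = |148.3126 − 151.7| = 3.39 Hz.

3.39 Hz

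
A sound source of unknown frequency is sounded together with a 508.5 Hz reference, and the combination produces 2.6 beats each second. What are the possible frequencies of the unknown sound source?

505.9 Hz or 511.1 Hz

|f − 508.5| = 2.6, so f = 508.5 ± 2.6.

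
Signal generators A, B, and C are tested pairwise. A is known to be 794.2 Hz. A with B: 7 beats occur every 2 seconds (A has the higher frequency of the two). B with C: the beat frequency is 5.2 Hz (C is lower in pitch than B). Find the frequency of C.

A–B: Beat frequency = 7/2 = 3.5 Hz.
B is below A, so f_B = 794.2 − 3.5 = 790.7 Hz.
C is below B, so f_C = 790.7 − 5.2 = 785.5 Hz.

785.5 Hz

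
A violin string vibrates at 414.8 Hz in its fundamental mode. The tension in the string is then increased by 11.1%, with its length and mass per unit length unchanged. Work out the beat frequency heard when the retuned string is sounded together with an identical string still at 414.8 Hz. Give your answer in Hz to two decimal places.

22.42 Hz

For a string, f ∝ √T, so the new frequency is 414.8·√1.111 = 437.2157 Hz.
f_beat = |437.2157 − 414.8| = 22.42 Hz.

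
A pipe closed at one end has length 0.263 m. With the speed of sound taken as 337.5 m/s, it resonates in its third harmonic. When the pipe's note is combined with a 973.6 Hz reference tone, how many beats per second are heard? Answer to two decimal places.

11.15 Hz

Closed pipe (odd harmonics): f_n = n·v/(4L) = 3·337.5/(4·0.263) = 962.4525 Hz.
f_beat = |962.4525 − 973.6| = 11.15 Hz.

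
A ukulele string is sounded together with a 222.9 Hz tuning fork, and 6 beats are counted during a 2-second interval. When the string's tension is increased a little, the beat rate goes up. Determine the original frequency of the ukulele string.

225.9 Hz

Beat frequency = 6/2 = 3 Hz.
|f − 222.9| = 3, so the ukulele string was at either 219.9 Hz or 225.9 Hz.
Higher tension means higher frequency; the adjustment raises the ukulele string's frequency.
The beat rate rose, so the adjustment moved the ukulele string further from 222.9 Hz — it was already above the reference.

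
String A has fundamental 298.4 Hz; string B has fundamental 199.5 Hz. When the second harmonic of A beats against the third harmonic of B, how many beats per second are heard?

1.7 Hz

Second harmonic of the first: 2·298.4 = 596.8 Hz.
Third harmonic of the second: 3·199.5 = 598.5 Hz.
f_beat = |596.8 − 598.5| = 1.7 Hz.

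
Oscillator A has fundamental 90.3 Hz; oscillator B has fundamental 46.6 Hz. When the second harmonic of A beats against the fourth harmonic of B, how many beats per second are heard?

5.8 Hz

Second harmonic of the first: 2·90.3 = 180.6 Hz.
Fourth harmonic of the second: 4·46.6 = 186.4 Hz.
f_beat = |180.6 − 186.4| = 5.8 Hz.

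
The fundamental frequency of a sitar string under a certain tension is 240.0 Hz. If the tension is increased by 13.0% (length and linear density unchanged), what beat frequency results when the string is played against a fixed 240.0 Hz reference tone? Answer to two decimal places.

15.12 Hz

For a string, f ∝ √T, so the new frequency is 240.0·√1.130 = 255.1235 Hz.
f_beat = |255.1235 − 240.0| = 15.12 Hz.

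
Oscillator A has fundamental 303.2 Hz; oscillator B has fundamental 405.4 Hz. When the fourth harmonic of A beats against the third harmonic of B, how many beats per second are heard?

Fourth harmonic of the first: 4·303.2 = 1212.8 Hz.
Third harmonic of the second: 3·405.4 = 1216.2 Hz.
f_beat = |1212.8 − 1216.2| = 3.4 Hz.

3.4 Hz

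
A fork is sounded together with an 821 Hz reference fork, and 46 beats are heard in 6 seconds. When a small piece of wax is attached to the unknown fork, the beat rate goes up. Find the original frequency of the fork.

Beat frequency = 46/6 = 7.6667 Hz.
|f − 821| = 7.6667, so the fork was at either 813.3333 Hz or 828.6667 Hz.
Loading a fork with wax lowers its frequency; the adjustment lowers the fork's frequency.
The beat rate rose, so the adjustment moved the fork further from 821 Hz — it was already below the reference.

813.3333 Hz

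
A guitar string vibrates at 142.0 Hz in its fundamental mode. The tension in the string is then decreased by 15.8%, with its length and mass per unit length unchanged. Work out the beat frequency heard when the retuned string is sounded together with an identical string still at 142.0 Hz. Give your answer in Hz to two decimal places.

For a string, f ∝ √T, so the new frequency is 142.0·√0.842 = 130.3000 Hz.
f_beat = |130.3000 − 142.0| = 11.70 Hz.

11.70 Hz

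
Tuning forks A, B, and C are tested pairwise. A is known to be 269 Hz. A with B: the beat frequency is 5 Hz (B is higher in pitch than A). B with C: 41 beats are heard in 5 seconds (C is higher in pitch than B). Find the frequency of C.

B is above A, so f_B = 269 + 5 = 274 Hz.
B–C: Beat frequency = 41/5 = 8.2 Hz.
C is above B, so f_C = 274 + 8.2 = 282.2 Hz.

282.2 Hz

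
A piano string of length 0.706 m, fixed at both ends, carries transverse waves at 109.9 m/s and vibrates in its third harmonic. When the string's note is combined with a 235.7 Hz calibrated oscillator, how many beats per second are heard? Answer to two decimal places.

2.20 Hz

For a string fixed at both ends, f_n = n·v/(2L) = 3·109.9/(2·0.706) = 233.4986 Hz.
f_beat = |233.4986 − 235.7| = 2.20 Hz.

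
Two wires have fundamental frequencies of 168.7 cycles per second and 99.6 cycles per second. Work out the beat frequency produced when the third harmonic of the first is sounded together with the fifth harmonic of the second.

Third harmonic of the first: 3·168.7 = 506.1 Hz.
Fifth harmonic of the second: 5·99.6 = 498.0 Hz.
f_beat = |506.1 − 498.0| = 8.1 Hz.

8.1 Hz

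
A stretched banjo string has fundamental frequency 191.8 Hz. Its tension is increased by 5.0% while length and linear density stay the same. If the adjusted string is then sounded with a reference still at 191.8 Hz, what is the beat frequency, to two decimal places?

For a string, f ∝ √T, so the new frequency is 191.8·√1.050 = 196.5365 Hz.
f_beat = |196.5365 − 191.8| = 4.74 Hz.

4.74 Hz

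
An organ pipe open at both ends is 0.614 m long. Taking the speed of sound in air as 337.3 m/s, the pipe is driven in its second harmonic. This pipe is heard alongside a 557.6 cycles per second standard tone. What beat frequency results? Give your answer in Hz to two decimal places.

8.25 Hz

Open pipe: f_n = n·v/(2L) = 2·337.3/(2·0.614) = 549.3485 Hz.
f_beat = |549.3485 − 557.6| = 8.25 Hz.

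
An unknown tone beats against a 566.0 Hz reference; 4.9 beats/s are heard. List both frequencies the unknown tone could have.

|f − 566.0| = 4.9, so f = 566.0 ± 4.9.

561.1 Hz or 570.9 Hz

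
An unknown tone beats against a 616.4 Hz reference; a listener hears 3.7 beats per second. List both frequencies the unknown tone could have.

|f − 616.4| = 3.7, so f = 616.4 ± 3.7.

612.7 Hz or 620.1 Hz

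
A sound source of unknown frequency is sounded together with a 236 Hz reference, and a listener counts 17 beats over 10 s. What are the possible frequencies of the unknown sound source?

234.3 Hz or 237.7 Hz

Beat frequency = 17/10 = 1.7 Hz.
|f − 236| = 1.7, so f = 236 ± 1.7.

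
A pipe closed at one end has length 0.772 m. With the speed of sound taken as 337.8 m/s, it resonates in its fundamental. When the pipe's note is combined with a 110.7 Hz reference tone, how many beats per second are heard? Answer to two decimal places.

Closed pipe (odd harmonics): f_n = n·v/(4L) = 1·337.8/(4·0.772) = 109.3912 Hz.
f_beat = |109.3912 − 110.7| = 1.31 Hz.

1.31 Hz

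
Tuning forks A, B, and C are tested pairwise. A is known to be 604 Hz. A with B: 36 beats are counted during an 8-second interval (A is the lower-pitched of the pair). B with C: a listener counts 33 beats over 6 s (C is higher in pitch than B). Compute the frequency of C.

A–B: Beat frequency = 36/8 = 4.5 Hz.
B is above A, so f_B = 604 + 4.5 = 608.5 Hz.
B–C: Beat frequency = 33/6 = 5.5 Hz.
C is above B, so f_C = 608.5 + 5.5 = 614 Hz.

614 Hz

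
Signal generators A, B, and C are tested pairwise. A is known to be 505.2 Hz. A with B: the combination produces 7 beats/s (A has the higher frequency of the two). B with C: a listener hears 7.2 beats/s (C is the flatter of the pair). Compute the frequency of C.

B is below A, so f_B = 505.2 − 7 = 498.2 Hz.
C is below B, so f_C = 498.2 − 7.2 = 491 Hz.

491 Hz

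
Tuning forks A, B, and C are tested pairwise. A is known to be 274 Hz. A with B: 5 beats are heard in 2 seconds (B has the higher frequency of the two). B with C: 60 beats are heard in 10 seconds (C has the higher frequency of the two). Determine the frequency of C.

282.5 Hz

A–B: Beat frequency = 5/2 = 2.5 Hz.
B is above A, so f_B = 274 + 2.5 = 276.5 Hz.
B–C: Beat frequency = 60/10 = 6 Hz.
C is above B, so f_C = 276.5 + 6 = 282.5 Hz.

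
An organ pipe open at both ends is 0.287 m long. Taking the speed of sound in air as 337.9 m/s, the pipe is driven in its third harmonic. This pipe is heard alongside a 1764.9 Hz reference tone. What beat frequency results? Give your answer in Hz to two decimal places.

1.13 Hz

Open pipe: f_n = n·v/(2L) = 3·337.9/(2·0.287) = 1766.0279 Hz.
f_beat = |1766.0279 − 1764.9| = 1.13 Hz.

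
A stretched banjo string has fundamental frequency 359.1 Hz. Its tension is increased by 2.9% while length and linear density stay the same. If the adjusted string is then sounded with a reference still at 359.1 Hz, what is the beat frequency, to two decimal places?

5.17 Hz

For a string, f ∝ √T, so the new frequency is 359.1·√1.029 = 364.2697 Hz.
f_beat = |364.2697 − 359.1| = 5.17 Hz.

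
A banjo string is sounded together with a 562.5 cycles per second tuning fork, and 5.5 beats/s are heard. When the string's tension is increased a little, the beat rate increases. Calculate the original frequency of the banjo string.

568 Hz

|f − 562.5| = 5.5, so the banjo string was at either 557 Hz or 568 Hz.
Higher tension means higher frequency; the adjustment raises the banjo string's frequency.
The beat rate rose, so the adjustment moved the banjo string further from 562.5 Hz — it was already above the reference.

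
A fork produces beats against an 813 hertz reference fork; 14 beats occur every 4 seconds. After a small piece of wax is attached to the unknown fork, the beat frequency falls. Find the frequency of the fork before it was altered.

816.5 Hz

Beat frequency = 14/4 = 3.5 Hz.
|f − 813| = 3.5, so the fork was at either 809.5 Hz or 816.5 Hz.
Loading a fork with wax lowers its frequency; the adjustment lowers the fork's frequency.
The beat rate fell, so the adjustment moved the fork toward 813 Hz — it must have started above the reference.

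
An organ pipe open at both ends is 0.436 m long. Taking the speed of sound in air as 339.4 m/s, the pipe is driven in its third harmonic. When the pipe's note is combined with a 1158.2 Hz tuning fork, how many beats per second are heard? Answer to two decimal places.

9.46 Hz

Open pipe: f_n = n·v/(2L) = 3·339.4/(2·0.436) = 1167.6606 Hz.
f_beat = |1167.6606 − 1158.2| = 9.46 Hz.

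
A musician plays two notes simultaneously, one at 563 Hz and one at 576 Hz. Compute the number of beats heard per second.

The beat frequency equals the magnitude of the frequency difference.
|563 − 576| = 13 Hz.

13 Hz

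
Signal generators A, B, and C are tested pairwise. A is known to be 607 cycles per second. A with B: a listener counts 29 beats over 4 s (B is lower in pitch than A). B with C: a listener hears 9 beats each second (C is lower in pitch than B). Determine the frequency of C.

A–B: Beat frequency = 29/4 = 7.25 Hz.
B is below A, so f_B = 607 − 7.25 = 599.75 Hz.
C is below B, so f_C = 599.75 − 9 = 590.75 Hz.

590.75 Hz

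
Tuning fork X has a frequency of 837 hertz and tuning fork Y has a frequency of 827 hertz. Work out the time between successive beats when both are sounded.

f_beat = |837 − 827| = 10 Hz.
Beat period T = 1 / f_beat = 1 / 10 s.

0.100 s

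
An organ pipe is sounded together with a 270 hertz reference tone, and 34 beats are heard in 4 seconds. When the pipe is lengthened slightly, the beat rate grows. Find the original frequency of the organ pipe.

261.5 Hz

Beat frequency = 34/4 = 8.5 Hz.
|f − 270| = 8.5, so the organ pipe was at either 261.5 Hz or 278.5 Hz.
A longer pipe has a lower fundamental; the adjustment lowers the organ pipe's frequency.
The beat rate rose, so the adjustment moved the organ pipe further from 270 Hz — it was already below the reference.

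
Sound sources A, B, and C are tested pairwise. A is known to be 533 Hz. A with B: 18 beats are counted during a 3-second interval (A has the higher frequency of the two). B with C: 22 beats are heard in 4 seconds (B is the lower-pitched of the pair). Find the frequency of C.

532.5 Hz

A–B: Beat frequency = 18/3 = 6 Hz.
B is below A, so f_B = 533 − 6 = 527 Hz.
B–C: Beat frequency = 22/4 = 5.5 Hz.
C is above B, so f_C = 527 + 5.5 = 532.5 Hz.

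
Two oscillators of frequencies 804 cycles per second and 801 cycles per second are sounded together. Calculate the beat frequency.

Beats arise from superposition of two nearby frequencies; the beat rate is |f₁ − f₂|.
|804 − 801| = 3 Hz.

3 Hz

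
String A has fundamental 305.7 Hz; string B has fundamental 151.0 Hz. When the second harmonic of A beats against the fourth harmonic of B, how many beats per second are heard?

7.4 Hz

Second harmonic of the first: 2·305.7 = 611.4 Hz.
Fourth harmonic of the second: 4·151.0 = 604.0 Hz.
f_beat = |611.4 − 604.0| = 7.4 Hz.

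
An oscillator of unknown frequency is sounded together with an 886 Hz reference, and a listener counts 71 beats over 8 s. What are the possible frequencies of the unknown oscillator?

877.125 Hz or 894.875 Hz

Beat frequency = 71/8 = 8.875 Hz.
|f − 886| = 8.875, so f = 886 ± 8.875.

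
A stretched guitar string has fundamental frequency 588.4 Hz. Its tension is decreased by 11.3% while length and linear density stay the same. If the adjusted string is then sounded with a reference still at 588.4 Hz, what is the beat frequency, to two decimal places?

34.24 Hz

For a string, f ∝ √T, so the new frequency is 588.4·√0.887 = 554.1591 Hz.
f_beat = |554.1591 − 588.4| = 34.24 Hz.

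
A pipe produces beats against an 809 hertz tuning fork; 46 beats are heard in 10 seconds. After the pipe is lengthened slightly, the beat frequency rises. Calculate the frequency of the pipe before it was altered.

Beat frequency = 46/10 = 4.6 Hz.
|f − 809| = 4.6, so the pipe was at either 804.4 Hz or 813.6 Hz.
A longer pipe has a lower fundamental; the adjustment lowers the pipe's frequency.
The beat rate rose, so the adjustment moved the pipe further from 809 Hz — it was already below the reference.

804.4 Hz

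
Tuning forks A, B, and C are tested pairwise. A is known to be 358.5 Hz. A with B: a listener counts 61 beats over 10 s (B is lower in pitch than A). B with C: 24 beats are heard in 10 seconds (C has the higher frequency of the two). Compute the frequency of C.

354.8 Hz

A–B: Beat frequency = 61/10 = 6.1 Hz.
B is below A, so f_B = 358.5 − 6.1 = 352.4 Hz.
B–C: Beat frequency = 24/10 = 2.4 Hz.
C is above B, so f_C = 352.4 + 2.4 = 354.8 Hz.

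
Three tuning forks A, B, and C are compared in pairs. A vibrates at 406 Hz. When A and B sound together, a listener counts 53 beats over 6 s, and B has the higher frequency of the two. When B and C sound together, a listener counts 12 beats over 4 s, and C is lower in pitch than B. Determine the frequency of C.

411.8333 Hz

A–B: Beat frequency = 53/6 = 8.8333 Hz.
B is above A, so f_B = 406 + 8.8333 = 414.8333 Hz.
B–C: Beat frequency = 12/4 = 3 Hz.
C is below B, so f_C = 414.8333 − 3 = 411.8333 Hz.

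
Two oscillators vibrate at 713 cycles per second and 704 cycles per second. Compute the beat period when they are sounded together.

0.111 s

f_beat = |713 − 704| = 9 Hz.
Beat period T = 1 / f_beat = 1 / 9 s.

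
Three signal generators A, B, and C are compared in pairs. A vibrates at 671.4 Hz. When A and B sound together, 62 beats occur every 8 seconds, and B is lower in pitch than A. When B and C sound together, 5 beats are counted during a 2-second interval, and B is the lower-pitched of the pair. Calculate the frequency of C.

666.15 Hz

A–B: Beat frequency = 62/8 = 7.75 Hz.
B is below A, so f_B = 671.4 − 7.75 = 663.65 Hz.
B–C: Beat frequency = 5/2 = 2.5 Hz.
C is above B, so f_C = 663.65 + 2.5 = 666.15 Hz.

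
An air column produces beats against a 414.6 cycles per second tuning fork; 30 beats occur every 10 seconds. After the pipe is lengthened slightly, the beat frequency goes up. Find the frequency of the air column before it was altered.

411.6 Hz

Beat frequency = 30/10 = 3 Hz.
|f − 414.6| = 3, so the air column was at either 411.6 Hz or 417.6 Hz.
A longer pipe has a lower fundamental; the adjustment lowers the air column's frequency.
The beat rate rose, so the adjustment moved the air column further from 414.6 Hz — it was already below the reference.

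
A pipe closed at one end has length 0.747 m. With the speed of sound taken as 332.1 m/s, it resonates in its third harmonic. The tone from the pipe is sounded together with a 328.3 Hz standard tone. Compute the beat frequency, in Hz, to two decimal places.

Closed pipe (odd harmonics): f_n = n·v/(4L) = 3·332.1/(4·0.747) = 333.4337 Hz.
f_beat = |333.4337 − 328.3| = 5.13 Hz.

5.13 Hz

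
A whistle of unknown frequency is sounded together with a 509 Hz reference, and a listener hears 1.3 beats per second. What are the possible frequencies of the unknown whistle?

507.7 Hz or 510.3 Hz

|f − 509| = 1.3, so f = 509 ± 1.3.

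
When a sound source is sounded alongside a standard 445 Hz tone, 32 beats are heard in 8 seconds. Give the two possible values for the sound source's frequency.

441 Hz or 449 Hz

Beat frequency = 32/8 = 4 Hz.
|f − 445| = 4, so f = 445 ± 4.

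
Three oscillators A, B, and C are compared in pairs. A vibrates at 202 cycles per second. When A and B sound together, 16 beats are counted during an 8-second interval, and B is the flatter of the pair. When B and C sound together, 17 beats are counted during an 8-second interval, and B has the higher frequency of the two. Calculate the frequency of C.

197.875 Hz

A–B: Beat frequency = 16/8 = 2 Hz.
B is below A, so f_B = 202 − 2 = 200 Hz.
B–C: Beat frequency = 17/8 = 2.125 Hz.
C is below B, so f_C = 200 − 2.125 = 197.875 Hz.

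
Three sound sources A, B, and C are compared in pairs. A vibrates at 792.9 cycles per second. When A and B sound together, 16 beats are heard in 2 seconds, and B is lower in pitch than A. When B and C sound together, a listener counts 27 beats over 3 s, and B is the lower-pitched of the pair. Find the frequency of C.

793.9 Hz

A–B: Beat frequency = 16/2 = 8 Hz.
B is below A, so f_B = 792.9 − 8 = 784.9 Hz.
B–C: Beat frequency = 27/3 = 9 Hz.
C is above B, so f_C = 784.9 + 9 = 793.9 Hz.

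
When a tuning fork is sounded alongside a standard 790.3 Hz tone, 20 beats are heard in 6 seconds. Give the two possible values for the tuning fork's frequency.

786.9667 Hz or 793.6333 Hz

Beat frequency = 20/6 = 3.3333 Hz.
|f − 790.3| = 3.3333, so f = 790.3 ± 3.3333.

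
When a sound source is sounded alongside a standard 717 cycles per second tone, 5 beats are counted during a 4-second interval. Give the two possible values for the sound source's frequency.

715.75 Hz or 718.25 Hz

Beat frequency = 5/4 = 1.25 Hz.
|f − 717| = 1.25, so f = 717 ± 1.25.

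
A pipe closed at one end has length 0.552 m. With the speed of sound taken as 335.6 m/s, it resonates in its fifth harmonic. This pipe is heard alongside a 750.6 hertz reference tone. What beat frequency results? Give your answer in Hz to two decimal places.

9.36 Hz

Closed pipe (odd harmonics): f_n = n·v/(4L) = 5·335.6/(4·0.552) = 759.9638 Hz.
f_beat = |759.9638 − 750.6| = 9.36 Hz.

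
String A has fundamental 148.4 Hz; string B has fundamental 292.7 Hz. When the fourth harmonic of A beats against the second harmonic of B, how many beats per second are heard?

8.2 Hz

Fourth harmonic of the first: 4·148.4 = 593.6 Hz.
Second harmonic of the second: 2·292.7 = 585.4 Hz.
f_beat = |593.6 − 585.4| = 8.2 Hz.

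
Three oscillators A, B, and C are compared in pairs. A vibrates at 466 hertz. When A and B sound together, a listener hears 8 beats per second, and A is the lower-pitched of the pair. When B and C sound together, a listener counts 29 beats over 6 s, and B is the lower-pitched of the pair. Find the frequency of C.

478.8333 Hz

B is above A, so f_B = 466 + 8 = 474 Hz.
B–C: Beat frequency = 29/6 = 4.8333 Hz.
C is above B, so f_C = 474 + 4.8333 = 478.8333 Hz.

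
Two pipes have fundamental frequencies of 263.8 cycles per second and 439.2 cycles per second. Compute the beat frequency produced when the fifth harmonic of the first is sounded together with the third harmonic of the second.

1.4 Hz

Fifth harmonic of the first: 5·263.8 = 1319.0 Hz.
Third harmonic of the second: 3·439.2 = 1317.6 Hz.
f_beat = |1319.0 − 1317.6| = 1.4 Hz.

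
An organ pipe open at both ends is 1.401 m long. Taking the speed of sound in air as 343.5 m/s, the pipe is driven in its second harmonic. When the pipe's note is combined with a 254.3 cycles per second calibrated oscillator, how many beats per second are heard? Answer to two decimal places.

Open pipe: f_n = n·v/(2L) = 2·343.5/(2·1.401) = 245.1820 Hz.
f_beat = |245.1820 − 254.3| = 9.12 Hz.

9.12 Hz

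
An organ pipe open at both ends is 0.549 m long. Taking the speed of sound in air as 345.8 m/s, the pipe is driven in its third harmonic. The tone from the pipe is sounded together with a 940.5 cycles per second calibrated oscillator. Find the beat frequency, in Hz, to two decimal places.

4.31 Hz

Open pipe: f_n = n·v/(2L) = 3·345.8/(2·0.549) = 944.8087 Hz.
f_beat = |944.8087 − 940.5| = 4.31 Hz.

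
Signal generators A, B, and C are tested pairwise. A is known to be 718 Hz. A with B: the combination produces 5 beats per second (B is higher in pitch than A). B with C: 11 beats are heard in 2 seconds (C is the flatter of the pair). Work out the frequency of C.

717.5 Hz

B is above A, so f_B = 718 + 5 = 723 Hz.
B–C: Beat frequency = 11/2 = 5.5 Hz.
C is below B, so f_C = 723 − 5.5 = 717.5 Hz.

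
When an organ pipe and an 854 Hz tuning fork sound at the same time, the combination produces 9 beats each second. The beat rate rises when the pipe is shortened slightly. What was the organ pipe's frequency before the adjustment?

|f − 854| = 9, so the organ pipe was at either 845 Hz or 863 Hz.
A shorter pipe has a higher fundamental; the adjustment raises the organ pipe's frequency.
The beat rate rose, so the adjustment moved the organ pipe further from 854 Hz — it was already above the reference.

863 Hz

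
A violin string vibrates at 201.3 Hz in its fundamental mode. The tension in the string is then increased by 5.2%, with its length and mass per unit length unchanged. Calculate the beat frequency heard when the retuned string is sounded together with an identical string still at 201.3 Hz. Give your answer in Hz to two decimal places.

5.17 Hz

For a string, f ∝ √T, so the new frequency is 201.3·√1.052 = 206.4675 Hz.
f_beat = |206.4675 − 201.3| = 5.17 Hz.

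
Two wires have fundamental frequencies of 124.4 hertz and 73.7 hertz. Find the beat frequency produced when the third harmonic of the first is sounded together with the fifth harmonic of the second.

4.7 Hz

Third harmonic of the first: 3·124.4 = 373.2 Hz.
Fifth harmonic of the second: 5·73.7 = 368.5 Hz.
f_beat = |373.2 − 368.5| = 4.7 Hz.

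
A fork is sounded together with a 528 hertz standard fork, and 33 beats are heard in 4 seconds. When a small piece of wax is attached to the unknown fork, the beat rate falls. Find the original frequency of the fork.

536.25 Hz

Beat frequency = 33/4 = 8.25 Hz.
|f − 528| = 8.25, so the fork was at either 519.75 Hz or 536.25 Hz.
Loading a fork with wax lowers its frequency; the adjustment lowers the fork's frequency.
The beat rate fell, so the adjustment moved the fork toward 528 Hz — it must have started above the reference.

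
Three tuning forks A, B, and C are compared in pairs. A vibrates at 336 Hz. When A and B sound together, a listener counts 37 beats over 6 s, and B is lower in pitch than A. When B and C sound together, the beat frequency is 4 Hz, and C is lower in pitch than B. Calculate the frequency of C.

A–B: Beat frequency = 37/6 = 6.1667 Hz.
B is below A, so f_B = 336 − 6.1667 = 329.8333 Hz.
C is below B, so f_C = 329.8333 − 4 = 325.8333 Hz.

325.8333 Hz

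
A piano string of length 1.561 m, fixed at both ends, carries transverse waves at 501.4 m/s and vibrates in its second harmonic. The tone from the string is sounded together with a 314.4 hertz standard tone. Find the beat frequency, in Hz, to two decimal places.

6.80 Hz

For a string fixed at both ends, f_n = n·v/(2L) = 2·501.4/(2·1.561) = 321.2044 Hz.
f_beat = |321.2044 − 314.4| = 6.80 Hz.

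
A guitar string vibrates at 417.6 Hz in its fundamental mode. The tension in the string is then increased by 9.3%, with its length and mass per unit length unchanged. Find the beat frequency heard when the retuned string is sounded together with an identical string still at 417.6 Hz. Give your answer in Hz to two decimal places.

18.99 Hz

For a string, f ∝ √T, so the new frequency is 417.6·√1.093 = 436.5868 Hz.
f_beat = |436.5868 − 417.6| = 18.99 Hz.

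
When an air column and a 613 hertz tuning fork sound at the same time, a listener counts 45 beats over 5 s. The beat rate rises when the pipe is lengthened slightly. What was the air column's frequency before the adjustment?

Beat frequency = 45/5 = 9 Hz.
|f − 613| = 9, so the air column was at either 604 Hz or 622 Hz.
A longer pipe has a lower fundamental; the adjustment lowers the air column's frequency.
The beat rate rose, so the adjustment moved the air column further from 613 Hz — it was already below the reference.

604 Hz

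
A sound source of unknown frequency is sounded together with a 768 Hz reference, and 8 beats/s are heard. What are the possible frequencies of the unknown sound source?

760 Hz or 776 Hz

|f − 768| = 8, so f = 768 ± 8.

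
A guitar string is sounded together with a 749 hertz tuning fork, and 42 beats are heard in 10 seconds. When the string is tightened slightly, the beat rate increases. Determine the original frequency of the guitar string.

Beat frequency = 42/10 = 4.2 Hz.
|f − 749| = 4.2, so the guitar string was at either 744.8 Hz or 753.2 Hz.
Increasing tension raises a string's frequency; the adjustment raises the guitar string's frequency.
The beat rate rose, so the adjustment moved the guitar string further from 749 Hz — it was already above the reference.

753.2 Hz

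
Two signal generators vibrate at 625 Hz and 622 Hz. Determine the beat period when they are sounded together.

f_beat = |625 − 622| = 3 Hz.
Beat period T = 1 / f_beat = 1 / 3 s.

0.333 s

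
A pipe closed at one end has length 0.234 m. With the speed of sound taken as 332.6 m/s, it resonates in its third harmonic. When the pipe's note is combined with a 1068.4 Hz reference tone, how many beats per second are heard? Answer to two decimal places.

Closed pipe (odd harmonics): f_n = n·v/(4L) = 3·332.6/(4·0.234) = 1066.0256 Hz.
f_beat = |1066.0256 − 1068.4| = 2.37 Hz.

2.37 Hz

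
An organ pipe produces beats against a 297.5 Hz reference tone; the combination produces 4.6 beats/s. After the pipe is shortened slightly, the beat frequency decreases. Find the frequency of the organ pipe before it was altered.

|f − 297.5| = 4.6, so the organ pipe was at either 292.9 Hz or 302.1 Hz.
A shorter pipe has a higher fundamental; the adjustment raises the organ pipe's frequency.
The beat rate fell, so the adjustment moved the organ pipe toward 297.5 Hz — it must have started below the reference.

292.9 Hz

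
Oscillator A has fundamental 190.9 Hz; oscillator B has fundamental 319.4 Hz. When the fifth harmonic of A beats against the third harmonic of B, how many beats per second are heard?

Fifth harmonic of the first: 5·190.9 = 954.5 Hz.
Third harmonic of the second: 3·319.4 = 958.2 Hz.
f_beat = |954.5 − 958.2| = 3.7 Hz.

3.7 Hz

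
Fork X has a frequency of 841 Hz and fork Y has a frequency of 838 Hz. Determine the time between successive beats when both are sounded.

f_beat = |841 − 838| = 3 Hz.
Beat period T = 1 / f_beat = 1 / 3 s.

0.333 s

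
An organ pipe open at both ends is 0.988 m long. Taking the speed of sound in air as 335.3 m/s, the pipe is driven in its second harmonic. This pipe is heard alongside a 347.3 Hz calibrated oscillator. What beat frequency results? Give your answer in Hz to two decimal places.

7.93 Hz

Open pipe: f_n = n·v/(2L) = 2·335.3/(2·0.988) = 339.3725 Hz.
f_beat = |339.3725 − 347.3| = 7.93 Hz.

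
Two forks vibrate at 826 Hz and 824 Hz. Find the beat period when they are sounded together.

f_beat = |826 − 824| = 2 Hz.
Beat period T = 1 / f_beat = 1 / 2 s.

0.500 s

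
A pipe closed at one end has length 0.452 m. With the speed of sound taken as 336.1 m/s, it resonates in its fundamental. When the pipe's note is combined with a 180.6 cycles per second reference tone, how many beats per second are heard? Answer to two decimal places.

5.30 Hz

Closed pipe (odd harmonics): f_n = n·v/(4L) = 1·336.1/(4·0.452) = 185.8960 Hz.
f_beat = |185.8960 − 180.6| = 5.30 Hz.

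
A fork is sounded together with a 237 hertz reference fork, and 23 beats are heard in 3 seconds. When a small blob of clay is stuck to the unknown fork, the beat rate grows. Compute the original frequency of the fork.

Beat frequency = 23/3 = 7.6667 Hz.
|f − 237| = 7.6667, so the fork was at either 229.3333 Hz or 244.6667 Hz.
Adding mass to a fork lowers its frequency; the adjustment lowers the fork's frequency.
The beat rate rose, so the adjustment moved the fork further from 237 Hz — it was already below the reference.

229.3333 Hz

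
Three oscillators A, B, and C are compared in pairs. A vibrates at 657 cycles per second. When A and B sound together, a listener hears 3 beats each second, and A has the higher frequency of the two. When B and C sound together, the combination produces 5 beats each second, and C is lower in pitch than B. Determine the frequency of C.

B is below A, so f_B = 657 − 3 = 654 Hz.
C is below B, so f_C = 654 − 5 = 649 Hz.

649 Hz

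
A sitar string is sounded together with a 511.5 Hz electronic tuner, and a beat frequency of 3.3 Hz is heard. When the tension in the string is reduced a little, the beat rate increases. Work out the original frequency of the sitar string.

508.2 Hz

|f − 511.5| = 3.3, so the sitar string was at either 508.2 Hz or 514.8 Hz.
Lower tension means lower frequency; the adjustment lowers the sitar string's frequency.
The beat rate rose, so the adjustment moved the sitar string further from 511.5 Hz — it was already below the reference.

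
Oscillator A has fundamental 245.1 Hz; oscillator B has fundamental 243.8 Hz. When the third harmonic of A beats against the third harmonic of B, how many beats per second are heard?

3.9 Hz

Third harmonic of the first: 3·245.1 = 735.3 Hz.
Third harmonic of the second: 3·243.8 = 731.4 Hz.
f_beat = |735.3 − 731.4| = 3.9 Hz.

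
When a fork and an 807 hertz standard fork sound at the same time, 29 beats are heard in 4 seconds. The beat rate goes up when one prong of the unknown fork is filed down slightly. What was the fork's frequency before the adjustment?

Beat frequency = 29/4 = 7.25 Hz.
|f − 807| = 7.25, so the fork was at either 799.75 Hz or 814.25 Hz.
Filing a prong removes mass and raises the fork's frequency; the adjustment raises the fork's frequency.
The beat rate rose, so the adjustment moved the fork further from 807 Hz — it was already above the reference.

814.25 Hz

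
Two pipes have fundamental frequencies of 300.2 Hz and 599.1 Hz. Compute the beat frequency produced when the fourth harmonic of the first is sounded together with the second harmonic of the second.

Fourth harmonic of the first: 4·300.2 = 1200.8 Hz.
Second harmonic of the second: 2·599.1 = 1198.2 Hz.
f_beat = |1200.8 − 1198.2| = 2.6 Hz.

2.6 Hz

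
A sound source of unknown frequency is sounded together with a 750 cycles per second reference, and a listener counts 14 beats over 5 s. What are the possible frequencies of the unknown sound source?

Beat frequency = 14/5 = 2.8 Hz.
|f − 750| = 2.8, so f = 750 ± 2.8.

747.2 Hz or 752.8 Hz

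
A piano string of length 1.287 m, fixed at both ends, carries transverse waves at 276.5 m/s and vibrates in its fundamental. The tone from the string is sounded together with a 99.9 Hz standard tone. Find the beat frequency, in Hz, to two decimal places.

7.52 Hz

For a string fixed at both ends, f_n = n·v/(2L) = 1·276.5/(2·1.287) = 107.4204 Hz.
f_beat = |107.4204 − 99.9| = 7.52 Hz.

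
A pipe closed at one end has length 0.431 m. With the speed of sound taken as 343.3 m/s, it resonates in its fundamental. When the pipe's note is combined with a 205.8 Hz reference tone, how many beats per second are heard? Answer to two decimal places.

6.67 Hz

Closed pipe (odd harmonics): f_n = n·v/(4L) = 1·343.3/(4·0.431) = 199.1299 Hz.
f_beat = |199.1299 − 205.8| = 6.67 Hz.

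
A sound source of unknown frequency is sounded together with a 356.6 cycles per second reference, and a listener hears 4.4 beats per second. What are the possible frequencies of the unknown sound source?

352.2 Hz or 361 Hz

|f − 356.6| = 4.4, so f = 356.6 ± 4.4.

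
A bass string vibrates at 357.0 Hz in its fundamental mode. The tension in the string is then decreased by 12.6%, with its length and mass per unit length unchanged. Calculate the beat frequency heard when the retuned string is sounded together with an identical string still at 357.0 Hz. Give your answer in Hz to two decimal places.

For a string, f ∝ √T, so the new frequency is 357.0·√0.874 = 333.7520 Hz.
f_beat = |333.7520 − 357.0| = 23.25 Hz.

23.25 Hz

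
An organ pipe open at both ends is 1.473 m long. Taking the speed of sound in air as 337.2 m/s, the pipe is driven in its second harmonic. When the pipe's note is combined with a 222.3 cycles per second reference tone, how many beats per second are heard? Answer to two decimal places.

6.62 Hz

Open pipe: f_n = n·v/(2L) = 2·337.2/(2·1.473) = 228.9206 Hz.
f_beat = |228.9206 − 222.3| = 6.62 Hz.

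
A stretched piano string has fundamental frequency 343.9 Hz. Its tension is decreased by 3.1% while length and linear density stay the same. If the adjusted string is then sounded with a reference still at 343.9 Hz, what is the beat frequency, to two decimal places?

For a string, f ∝ √T, so the new frequency is 343.9·√0.969 = 338.5276 Hz.
f_beat = |338.5276 − 343.9| = 5.37 Hz.

5.37 Hz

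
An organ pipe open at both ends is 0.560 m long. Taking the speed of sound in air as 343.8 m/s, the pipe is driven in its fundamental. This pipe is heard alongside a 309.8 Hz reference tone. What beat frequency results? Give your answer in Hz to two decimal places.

2.84 Hz

Open pipe: f_n = n·v/(2L) = 1·343.8/(2·0.560) = 306.9643 Hz.
f_beat = |306.9643 − 309.8| = 2.84 Hz.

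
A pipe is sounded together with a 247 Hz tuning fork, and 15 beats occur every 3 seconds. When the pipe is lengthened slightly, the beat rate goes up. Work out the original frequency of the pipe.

242 Hz

Beat frequency = 15/3 = 5 Hz.
|f − 247| = 5, so the pipe was at either 242 Hz or 252 Hz.
A longer pipe has a lower fundamental; the adjustment lowers the pipe's frequency.
The beat rate rose, so the adjustment moved the pipe further from 247 Hz — it was already below the reference.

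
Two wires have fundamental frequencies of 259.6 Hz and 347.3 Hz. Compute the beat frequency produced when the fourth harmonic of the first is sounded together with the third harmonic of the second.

Fourth harmonic of the first: 4·259.6 = 1038.4 Hz.
Third harmonic of the second: 3·347.3 = 1041.9 Hz.
f_beat = |1038.4 − 1041.9| = 3.5 Hz.

3.5 Hz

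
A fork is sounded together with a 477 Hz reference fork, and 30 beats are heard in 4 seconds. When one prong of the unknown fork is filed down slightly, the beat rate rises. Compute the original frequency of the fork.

484.5 Hz

Beat frequency = 30/4 = 7.5 Hz.
|f − 477| = 7.5, so the fork was at either 469.5 Hz or 484.5 Hz.
Filing a prong removes mass and raises the fork's frequency; the adjustment raises the fork's frequency.
The beat rate rose, so the adjustment moved the fork further from 477 Hz — it was already above the reference.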